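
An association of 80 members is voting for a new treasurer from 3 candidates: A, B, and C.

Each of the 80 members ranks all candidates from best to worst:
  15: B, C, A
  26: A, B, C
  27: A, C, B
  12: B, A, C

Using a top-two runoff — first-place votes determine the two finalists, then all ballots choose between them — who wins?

A

Round 1 first-place votes: A 53, B 27, C 0. A and B advance.
Runoff: A is ranked above B on 53 ballots, B above A on 27.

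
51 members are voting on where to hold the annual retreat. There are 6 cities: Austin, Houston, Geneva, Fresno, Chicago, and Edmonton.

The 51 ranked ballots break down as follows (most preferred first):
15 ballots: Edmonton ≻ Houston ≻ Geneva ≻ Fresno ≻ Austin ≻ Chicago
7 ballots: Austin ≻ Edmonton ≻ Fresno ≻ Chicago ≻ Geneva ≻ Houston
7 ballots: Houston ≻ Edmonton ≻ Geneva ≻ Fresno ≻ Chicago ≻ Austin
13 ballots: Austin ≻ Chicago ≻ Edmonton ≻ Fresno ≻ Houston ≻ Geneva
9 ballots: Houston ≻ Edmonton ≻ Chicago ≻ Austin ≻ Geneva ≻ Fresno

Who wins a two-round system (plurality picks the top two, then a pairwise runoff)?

Round 1 first-place votes: Austin 20, Houston 16, Geneva 0, Fresno 0, Chicago 0, Edmonton 15. Austin and Houston advance.
Runoff: Austin is ranked above Houston on 20 ballots, Houston above Austin on 31.

Houston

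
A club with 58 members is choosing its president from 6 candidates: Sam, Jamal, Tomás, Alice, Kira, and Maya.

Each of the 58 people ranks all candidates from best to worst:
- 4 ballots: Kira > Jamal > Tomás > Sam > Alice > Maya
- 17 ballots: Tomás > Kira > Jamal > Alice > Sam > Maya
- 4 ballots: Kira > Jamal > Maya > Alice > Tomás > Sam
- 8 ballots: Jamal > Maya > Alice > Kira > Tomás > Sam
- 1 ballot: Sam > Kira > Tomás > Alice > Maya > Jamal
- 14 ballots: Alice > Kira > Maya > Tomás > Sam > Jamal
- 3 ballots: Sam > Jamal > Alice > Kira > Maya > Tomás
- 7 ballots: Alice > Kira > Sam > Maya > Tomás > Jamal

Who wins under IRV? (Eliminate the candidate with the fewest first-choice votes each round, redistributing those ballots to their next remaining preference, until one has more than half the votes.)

Round 1: Sam 4, Jamal 8, Tomás 17, Alice 21, Kira 8, Maya 0. Maya eliminated.
Round 2: Sam 4, Jamal 8, Tomás 17, Alice 21, Kira 8. Sam eliminated.
Round 3: Jamal 11, Tomás 17, Alice 21, Kira 9. Kira eliminated.
Round 4: Jamal 19, Tomás 18, Alice 21. Tomás eliminated.
Round 5: Jamal 36, Alice 22. Jamal has a majority (≥30).

Jamal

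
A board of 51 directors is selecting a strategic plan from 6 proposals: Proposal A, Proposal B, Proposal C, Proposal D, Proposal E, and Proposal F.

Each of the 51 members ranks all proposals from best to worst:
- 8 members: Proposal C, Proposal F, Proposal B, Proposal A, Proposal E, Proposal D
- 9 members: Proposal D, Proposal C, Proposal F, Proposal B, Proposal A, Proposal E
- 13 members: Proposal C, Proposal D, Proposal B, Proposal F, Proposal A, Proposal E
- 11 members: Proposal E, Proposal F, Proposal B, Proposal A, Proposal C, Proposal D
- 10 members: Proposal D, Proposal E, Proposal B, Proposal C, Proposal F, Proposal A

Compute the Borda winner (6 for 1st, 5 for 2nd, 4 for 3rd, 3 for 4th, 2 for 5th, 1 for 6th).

Proposal C

Proposal A: 8×3 + 9×2 + 13×2 + 11×3 + 10×1 = 111
Proposal B: 8×4 + 9×3 + 13×4 + 11×4 + 10×4 = 195
Proposal C: 8×6 + 9×5 + 13×6 + 11×2 + 10×3 = 223
Proposal D: 8×1 + 9×6 + 13×5 + 11×1 + 10×6 = 198
Proposal E: 8×2 + 9×1 + 13×1 + 11×6 + 10×5 = 154
Proposal F: 8×5 + 9×4 + 13×3 + 11×5 + 10×2 = 190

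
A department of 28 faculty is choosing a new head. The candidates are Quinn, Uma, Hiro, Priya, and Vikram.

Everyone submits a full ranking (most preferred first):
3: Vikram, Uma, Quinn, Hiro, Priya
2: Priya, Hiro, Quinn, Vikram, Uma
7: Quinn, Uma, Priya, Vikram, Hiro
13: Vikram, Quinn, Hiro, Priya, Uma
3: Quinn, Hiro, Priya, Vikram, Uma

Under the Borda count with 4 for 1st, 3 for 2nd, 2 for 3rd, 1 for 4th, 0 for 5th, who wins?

Quinn: 3×2 + 2×2 + 7×4 + 13×3 + 3×4 = 89
Uma: 3×3 + 2×0 + 7×3 + 13×0 + 3×0 = 30
Hiro: 3×1 + 2×3 + 7×0 + 13×2 + 3×3 = 44
Priya: 3×0 + 2×4 + 7×2 + 13×1 + 3×2 = 41
Vikram: 3×4 + 2×1 + 7×1 + 13×4 + 3×1 = 76

Quinn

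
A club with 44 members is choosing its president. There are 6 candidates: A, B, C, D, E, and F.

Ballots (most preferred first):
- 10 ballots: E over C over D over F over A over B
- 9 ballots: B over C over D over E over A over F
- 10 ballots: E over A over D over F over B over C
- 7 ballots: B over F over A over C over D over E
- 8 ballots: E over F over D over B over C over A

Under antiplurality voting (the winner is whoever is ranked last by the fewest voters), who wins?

D

Last-place votes: A 8, B 10, C 10, D 0, E 7, F 9.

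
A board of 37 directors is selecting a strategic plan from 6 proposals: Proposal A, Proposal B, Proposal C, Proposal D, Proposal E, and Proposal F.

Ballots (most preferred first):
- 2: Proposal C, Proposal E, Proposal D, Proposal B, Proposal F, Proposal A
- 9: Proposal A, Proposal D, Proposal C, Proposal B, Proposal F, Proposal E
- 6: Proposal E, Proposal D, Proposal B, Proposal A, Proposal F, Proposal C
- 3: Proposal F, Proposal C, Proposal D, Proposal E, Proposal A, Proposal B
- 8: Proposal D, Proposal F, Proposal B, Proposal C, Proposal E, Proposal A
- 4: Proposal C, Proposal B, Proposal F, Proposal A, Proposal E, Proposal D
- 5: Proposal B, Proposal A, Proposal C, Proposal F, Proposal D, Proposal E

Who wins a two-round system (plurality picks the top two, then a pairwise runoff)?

Round 1 first-place votes: Proposal A 9, Proposal B 5, Proposal C 6, Proposal D 8, Proposal E 6, Proposal F 3. Proposal A and Proposal D advance.
Runoff: Proposal A is ranked above Proposal D on 18 ballots, Proposal D above Proposal A on 19.

Proposal D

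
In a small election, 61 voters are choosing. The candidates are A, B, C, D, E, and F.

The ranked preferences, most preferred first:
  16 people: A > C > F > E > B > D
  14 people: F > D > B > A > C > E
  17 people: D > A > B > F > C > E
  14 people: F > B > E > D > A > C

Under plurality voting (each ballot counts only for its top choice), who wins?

First-place votes: A 16, B 0, C 0, D 17, E 0, F 28.

F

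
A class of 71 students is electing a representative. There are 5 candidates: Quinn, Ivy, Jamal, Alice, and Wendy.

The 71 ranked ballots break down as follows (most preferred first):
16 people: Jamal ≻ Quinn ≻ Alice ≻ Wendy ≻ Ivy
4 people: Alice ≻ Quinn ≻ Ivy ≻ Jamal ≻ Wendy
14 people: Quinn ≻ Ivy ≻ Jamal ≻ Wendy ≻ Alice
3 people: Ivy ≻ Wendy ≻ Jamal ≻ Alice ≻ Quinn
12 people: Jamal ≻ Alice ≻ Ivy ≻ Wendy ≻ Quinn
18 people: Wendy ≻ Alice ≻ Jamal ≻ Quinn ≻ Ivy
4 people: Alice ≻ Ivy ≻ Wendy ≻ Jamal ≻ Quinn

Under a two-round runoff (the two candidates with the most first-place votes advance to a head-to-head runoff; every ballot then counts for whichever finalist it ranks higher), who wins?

Round 1 first-place votes: Quinn 14, Ivy 3, Jamal 28, Alice 8, Wendy 18. Jamal and Wendy advance.
Runoff: Jamal is ranked above Wendy on 46 ballots, Wendy above Jamal on 25.

Jamal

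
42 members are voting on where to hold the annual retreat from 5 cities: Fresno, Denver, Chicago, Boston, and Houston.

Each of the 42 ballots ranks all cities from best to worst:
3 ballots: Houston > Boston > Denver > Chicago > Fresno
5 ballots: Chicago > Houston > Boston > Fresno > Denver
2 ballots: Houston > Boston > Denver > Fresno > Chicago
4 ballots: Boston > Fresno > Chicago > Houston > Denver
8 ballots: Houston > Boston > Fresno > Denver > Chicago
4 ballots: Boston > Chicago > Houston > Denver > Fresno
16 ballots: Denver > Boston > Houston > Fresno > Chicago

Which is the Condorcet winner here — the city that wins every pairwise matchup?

Boston vs Fresno: 42–0
Boston vs Denver: 26–16
Boston vs Chicago: 37–5
Boston vs Houston: 24–18
Boston beats every other city.

Boston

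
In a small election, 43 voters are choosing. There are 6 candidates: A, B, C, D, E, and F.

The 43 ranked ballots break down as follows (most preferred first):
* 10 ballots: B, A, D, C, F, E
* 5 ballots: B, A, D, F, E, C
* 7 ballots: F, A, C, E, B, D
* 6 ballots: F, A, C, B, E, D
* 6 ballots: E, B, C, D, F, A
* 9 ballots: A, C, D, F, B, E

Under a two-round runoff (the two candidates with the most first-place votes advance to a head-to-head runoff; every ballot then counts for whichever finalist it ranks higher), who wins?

F

Round 1 first-place votes: A 9, B 15, C 0, D 0, E 6, F 13. B and F advance.
Runoff: B is ranked above F on 21 ballots, F above B on 22.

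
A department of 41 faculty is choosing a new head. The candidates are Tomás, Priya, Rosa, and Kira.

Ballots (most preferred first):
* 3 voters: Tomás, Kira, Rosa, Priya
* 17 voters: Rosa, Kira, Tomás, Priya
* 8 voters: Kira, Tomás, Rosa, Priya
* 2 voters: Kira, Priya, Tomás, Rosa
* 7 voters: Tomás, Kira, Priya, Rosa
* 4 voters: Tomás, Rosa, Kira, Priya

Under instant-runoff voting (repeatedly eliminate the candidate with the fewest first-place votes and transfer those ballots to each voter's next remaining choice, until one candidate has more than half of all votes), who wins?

Tomás

Round 1: Tomás 14, Priya 0, Rosa 17, Kira 10. Priya eliminated.
Round 2: Tomás 14, Rosa 17, Kira 10. Kira eliminated.
Round 3: Tomás 24, Rosa 17. Tomás has a majority (≥21).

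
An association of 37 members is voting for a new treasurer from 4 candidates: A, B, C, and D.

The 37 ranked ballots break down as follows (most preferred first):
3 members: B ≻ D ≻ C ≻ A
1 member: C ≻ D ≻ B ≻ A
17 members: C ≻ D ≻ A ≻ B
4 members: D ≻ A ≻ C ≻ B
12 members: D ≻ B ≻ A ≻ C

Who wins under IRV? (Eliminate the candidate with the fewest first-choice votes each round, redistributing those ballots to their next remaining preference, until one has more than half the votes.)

D

Round 1: A 0, B 3, C 18, D 16. A eliminated.
Round 2: B 3, C 18, D 16. B eliminated.
Round 3: C 18, D 19. D has a majority (≥19).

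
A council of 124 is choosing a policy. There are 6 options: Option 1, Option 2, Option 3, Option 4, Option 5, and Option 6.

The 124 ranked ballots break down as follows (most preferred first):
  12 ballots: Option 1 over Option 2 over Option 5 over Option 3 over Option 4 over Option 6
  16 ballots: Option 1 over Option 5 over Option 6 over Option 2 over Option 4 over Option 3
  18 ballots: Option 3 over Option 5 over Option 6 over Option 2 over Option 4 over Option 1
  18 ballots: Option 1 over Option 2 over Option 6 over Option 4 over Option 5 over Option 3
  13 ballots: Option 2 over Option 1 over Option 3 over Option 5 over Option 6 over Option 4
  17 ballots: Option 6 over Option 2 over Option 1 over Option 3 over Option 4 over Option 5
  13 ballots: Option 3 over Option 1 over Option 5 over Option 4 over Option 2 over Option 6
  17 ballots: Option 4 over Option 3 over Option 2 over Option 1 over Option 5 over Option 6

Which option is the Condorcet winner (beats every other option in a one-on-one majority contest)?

Option 2

Option 2 vs Option 1: 65–59
Option 2 vs Option 3: 76–48
Option 2 vs Option 4: 94–30
Option 2 vs Option 5: 77–47
Option 2 vs Option 6: 73–51
Option 2 beats every other option.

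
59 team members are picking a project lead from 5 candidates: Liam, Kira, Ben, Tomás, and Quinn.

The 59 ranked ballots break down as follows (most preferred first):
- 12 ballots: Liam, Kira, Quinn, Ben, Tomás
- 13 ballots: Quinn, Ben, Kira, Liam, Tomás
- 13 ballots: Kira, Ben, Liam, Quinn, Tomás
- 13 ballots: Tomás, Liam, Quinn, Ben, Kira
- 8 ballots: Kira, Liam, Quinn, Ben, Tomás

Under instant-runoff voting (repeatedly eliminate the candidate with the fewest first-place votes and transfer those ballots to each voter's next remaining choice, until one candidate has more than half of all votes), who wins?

Kira

Round 1: Liam 12, Kira 21, Ben 0, Tomás 13, Quinn 13. Ben eliminated.
Round 2: Liam 12, Kira 21, Tomás 13, Quinn 13. Liam eliminated.
Round 3: Kira 33, Tomás 13, Quinn 13. Kira has a majority (≥30).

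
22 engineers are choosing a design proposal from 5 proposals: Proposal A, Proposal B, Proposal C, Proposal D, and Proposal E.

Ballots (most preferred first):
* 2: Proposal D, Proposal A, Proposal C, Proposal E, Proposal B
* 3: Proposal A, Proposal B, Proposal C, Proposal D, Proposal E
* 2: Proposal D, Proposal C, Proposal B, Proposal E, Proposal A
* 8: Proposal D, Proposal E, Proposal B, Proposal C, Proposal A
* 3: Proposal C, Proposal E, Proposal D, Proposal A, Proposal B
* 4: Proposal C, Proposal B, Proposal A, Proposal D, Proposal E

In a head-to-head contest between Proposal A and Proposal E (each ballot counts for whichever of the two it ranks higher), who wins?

Proposal E

Proposal A is ranked above Proposal E on 9 ballots; Proposal E above Proposal A on 13.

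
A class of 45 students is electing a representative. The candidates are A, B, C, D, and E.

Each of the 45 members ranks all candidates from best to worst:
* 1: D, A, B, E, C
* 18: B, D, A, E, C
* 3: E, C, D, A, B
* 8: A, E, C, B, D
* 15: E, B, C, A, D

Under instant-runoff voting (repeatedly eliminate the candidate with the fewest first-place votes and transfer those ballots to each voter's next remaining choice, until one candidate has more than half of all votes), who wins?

Round 1: A 8, B 18, C 0, D 1, E 18. C eliminated.
Round 2: A 8, B 18, D 1, E 18. D eliminated.
Round 3: A 9, B 18, E 18. A eliminated.
Round 4: B 19, E 26. E has a majority (≥23).

E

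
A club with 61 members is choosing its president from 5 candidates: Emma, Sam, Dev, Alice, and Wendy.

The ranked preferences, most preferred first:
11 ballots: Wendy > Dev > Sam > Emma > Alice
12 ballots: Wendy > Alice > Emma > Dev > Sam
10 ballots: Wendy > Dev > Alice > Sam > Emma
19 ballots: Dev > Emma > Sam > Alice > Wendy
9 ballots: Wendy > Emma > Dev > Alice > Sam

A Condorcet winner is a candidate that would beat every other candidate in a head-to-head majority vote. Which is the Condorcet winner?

Wendy vs Emma: 42–19
Wendy vs Sam: 42–19
Wendy vs Dev: 42–19
Wendy vs Alice: 42–19
Wendy beats every other candidate.

Wendy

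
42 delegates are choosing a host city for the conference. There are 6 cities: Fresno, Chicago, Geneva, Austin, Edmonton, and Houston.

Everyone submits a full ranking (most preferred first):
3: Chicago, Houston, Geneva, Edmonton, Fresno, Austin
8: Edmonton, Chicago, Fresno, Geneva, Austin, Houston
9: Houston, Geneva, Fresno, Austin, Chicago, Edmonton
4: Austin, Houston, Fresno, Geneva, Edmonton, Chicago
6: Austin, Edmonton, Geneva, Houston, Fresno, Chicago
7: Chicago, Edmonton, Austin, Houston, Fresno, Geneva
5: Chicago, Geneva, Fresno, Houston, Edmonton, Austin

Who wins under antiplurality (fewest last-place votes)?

Fresno

Last-place votes: Fresno 0, Chicago 10, Geneva 7, Austin 8, Edmonton 9, Houston 8.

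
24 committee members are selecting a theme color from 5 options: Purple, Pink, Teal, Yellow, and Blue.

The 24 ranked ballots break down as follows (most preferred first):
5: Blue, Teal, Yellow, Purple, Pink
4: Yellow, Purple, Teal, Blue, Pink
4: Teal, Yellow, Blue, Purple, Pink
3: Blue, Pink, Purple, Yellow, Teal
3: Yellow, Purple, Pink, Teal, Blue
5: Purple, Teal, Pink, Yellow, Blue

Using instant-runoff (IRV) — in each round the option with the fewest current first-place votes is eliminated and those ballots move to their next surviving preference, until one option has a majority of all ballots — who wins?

Round 1: Purple 5, Pink 0, Teal 4, Yellow 7, Blue 8. Pink eliminated.
Round 2: Purple 5, Teal 4, Yellow 7, Blue 8. Teal eliminated.
Round 3: Purple 5, Yellow 11, Blue 8. Purple eliminated.
Round 4: Yellow 16, Blue 8. Yellow has a majority (≥13).

Yellow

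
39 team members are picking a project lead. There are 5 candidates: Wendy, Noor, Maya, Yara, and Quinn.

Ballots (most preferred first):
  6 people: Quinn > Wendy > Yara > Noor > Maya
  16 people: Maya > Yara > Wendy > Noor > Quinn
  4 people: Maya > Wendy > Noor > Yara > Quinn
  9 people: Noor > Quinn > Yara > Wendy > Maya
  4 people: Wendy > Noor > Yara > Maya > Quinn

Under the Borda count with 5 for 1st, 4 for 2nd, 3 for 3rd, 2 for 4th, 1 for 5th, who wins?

Wendy: 6×4 + 16×3 + 4×4 + 9×2 + 4×5 = 126
Noor: 6×2 + 16×2 + 4×3 + 9×5 + 4×4 = 117
Maya: 6×1 + 16×5 + 4×5 + 9×1 + 4×2 = 123
Yara: 6×3 + 16×4 + 4×2 + 9×3 + 4×3 = 129
Quinn: 6×5 + 16×1 + 4×1 + 9×4 + 4×1 = 90

Yara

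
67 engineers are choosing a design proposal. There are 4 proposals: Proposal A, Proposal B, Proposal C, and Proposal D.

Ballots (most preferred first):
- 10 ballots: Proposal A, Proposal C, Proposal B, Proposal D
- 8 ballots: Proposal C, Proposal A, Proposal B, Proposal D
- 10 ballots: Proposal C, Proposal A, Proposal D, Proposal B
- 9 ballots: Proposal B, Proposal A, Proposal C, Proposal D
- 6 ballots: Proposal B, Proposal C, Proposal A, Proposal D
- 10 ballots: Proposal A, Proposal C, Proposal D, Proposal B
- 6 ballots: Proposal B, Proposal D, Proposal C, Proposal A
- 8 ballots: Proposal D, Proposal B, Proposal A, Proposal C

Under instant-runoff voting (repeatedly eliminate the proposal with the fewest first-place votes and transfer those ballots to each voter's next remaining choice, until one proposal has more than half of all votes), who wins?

Proposal A

Round 1: Proposal A 20, Proposal B 21, Proposal C 18, Proposal D 8. Proposal D eliminated.
Round 2: Proposal A 20, Proposal B 29, Proposal C 18. Proposal C eliminated.
Round 3: Proposal A 38, Proposal B 29. Proposal A has a majority (≥34).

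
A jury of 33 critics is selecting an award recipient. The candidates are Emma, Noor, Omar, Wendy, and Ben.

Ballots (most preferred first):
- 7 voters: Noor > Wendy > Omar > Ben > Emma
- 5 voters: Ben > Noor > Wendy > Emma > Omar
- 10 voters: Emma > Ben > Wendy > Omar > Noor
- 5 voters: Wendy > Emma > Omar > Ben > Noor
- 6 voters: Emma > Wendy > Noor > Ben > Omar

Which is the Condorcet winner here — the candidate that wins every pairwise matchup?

Wendy vs Emma: 17–16
Wendy vs Noor: 21–12
Wendy vs Omar: 33–0
Wendy vs Ben: 18–15
Wendy beats every other candidate.

Wendy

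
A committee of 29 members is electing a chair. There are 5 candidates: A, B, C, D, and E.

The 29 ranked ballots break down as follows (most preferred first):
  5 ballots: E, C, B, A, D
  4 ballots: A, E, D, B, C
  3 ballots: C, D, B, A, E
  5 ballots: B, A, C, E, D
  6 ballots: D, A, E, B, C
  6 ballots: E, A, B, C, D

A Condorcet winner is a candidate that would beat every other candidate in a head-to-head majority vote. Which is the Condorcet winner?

A vs B: 16–13
A vs C: 21–8
A vs D: 20–9
A vs E: 18–11
A beats every other candidate.

A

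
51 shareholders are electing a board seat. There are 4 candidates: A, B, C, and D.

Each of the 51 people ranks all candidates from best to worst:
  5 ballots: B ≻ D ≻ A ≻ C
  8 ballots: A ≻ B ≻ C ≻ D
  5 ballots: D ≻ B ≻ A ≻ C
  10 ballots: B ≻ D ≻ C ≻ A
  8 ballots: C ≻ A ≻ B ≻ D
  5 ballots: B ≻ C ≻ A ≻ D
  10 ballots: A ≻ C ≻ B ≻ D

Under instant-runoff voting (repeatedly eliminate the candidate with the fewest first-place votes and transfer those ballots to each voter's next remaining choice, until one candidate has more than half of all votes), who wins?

A

Round 1: A 18, B 20, C 8, D 5. D eliminated.
Round 2: A 18, B 25, C 8. C eliminated.
Round 3: A 26, B 25. A has a majority (≥26).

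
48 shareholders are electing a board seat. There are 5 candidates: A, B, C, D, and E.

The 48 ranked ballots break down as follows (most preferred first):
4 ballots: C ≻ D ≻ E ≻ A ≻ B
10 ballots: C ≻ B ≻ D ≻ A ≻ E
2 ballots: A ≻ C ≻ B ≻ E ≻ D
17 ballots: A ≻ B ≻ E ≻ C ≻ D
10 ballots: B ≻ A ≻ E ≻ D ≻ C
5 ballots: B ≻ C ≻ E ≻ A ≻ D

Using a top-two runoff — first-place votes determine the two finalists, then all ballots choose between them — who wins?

Round 1 first-place votes: A 19, B 15, C 14, D 0, E 0. A and B advance.
Runoff: A is ranked above B on 23 ballots, B above A on 25.

B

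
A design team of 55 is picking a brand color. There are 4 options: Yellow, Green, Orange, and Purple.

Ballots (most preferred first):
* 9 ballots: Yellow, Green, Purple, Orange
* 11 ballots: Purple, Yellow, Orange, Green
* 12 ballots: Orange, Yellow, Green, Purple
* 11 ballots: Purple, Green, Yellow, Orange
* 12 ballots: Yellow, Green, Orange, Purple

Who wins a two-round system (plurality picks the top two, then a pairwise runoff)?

Yellow

Round 1 first-place votes: Yellow 21, Green 0, Orange 12, Purple 22. Purple and Yellow advance.
Runoff: Purple is ranked above Yellow on 22 ballots, Yellow above Purple on 33.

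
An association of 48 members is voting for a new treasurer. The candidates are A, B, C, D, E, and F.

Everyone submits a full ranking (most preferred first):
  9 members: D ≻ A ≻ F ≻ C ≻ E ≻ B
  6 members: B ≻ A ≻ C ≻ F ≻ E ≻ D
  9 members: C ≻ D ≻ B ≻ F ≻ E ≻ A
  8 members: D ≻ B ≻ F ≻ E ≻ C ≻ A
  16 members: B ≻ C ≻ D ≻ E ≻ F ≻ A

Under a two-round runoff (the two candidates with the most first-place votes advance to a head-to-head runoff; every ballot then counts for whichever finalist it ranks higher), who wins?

D

Round 1 first-place votes: A 0, B 22, C 9, D 17, E 0, F 0. B and D advance.
Runoff: B is ranked above D on 22 ballots, D above B on 26.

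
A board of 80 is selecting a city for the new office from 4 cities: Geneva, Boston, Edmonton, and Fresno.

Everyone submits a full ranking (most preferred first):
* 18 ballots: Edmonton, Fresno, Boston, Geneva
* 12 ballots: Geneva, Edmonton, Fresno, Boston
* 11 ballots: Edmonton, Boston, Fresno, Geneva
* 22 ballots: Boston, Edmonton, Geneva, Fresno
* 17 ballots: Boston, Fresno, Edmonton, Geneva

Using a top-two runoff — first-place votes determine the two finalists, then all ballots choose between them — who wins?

Edmonton

Round 1 first-place votes: Geneva 12, Boston 39, Edmonton 29, Fresno 0. Boston and Edmonton advance.
Runoff: Boston is ranked above Edmonton on 39 ballots, Edmonton above Boston on 41.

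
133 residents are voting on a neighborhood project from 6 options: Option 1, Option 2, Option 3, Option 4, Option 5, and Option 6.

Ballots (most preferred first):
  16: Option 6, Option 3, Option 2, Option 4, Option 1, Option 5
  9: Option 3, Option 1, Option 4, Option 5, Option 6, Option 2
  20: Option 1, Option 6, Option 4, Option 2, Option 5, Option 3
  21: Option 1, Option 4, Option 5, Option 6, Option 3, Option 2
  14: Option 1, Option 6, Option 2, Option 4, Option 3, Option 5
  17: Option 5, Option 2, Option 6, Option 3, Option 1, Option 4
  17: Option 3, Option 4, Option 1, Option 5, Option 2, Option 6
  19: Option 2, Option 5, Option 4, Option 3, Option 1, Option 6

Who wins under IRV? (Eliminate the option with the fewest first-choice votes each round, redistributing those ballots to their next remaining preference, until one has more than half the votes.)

Option 3

Round 1: Option 1 55, Option 2 19, Option 3 26, Option 4 0, Option 5 17, Option 6 16. Option 4 eliminated.
Round 2: Option 1 55, Option 2 19, Option 3 26, Option 5 17, Option 6 16. Option 6 eliminated.
Round 3: Option 1 55, Option 2 19, Option 3 42, Option 5 17. Option 5 eliminated.
Round 4: Option 1 55, Option 2 36, Option 3 42. Option 2 eliminated.
Round 5: Option 1 55, Option 3 78. Option 3 has a majority (≥67).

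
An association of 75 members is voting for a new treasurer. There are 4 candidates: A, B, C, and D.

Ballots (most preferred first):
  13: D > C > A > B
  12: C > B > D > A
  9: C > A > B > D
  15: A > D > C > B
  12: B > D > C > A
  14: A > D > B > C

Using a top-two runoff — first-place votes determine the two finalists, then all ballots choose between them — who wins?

Round 1 first-place votes: A 29, B 12, C 21, D 13. A and C advance.
Runoff: A is ranked above C on 29 ballots, C above A on 46.

C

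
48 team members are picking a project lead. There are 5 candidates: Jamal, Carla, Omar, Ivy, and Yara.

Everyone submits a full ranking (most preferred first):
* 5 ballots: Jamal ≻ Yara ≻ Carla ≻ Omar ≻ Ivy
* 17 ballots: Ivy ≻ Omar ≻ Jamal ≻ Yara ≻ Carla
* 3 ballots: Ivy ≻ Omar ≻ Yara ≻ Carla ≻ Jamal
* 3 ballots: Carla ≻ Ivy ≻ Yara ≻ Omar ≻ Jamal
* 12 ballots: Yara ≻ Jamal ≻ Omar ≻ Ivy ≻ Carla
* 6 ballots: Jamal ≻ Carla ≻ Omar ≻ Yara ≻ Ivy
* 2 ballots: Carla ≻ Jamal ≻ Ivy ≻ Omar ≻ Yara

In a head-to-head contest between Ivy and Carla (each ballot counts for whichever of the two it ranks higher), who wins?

Ivy

Ivy is ranked above Carla on 32 ballots; Carla above Ivy on 16.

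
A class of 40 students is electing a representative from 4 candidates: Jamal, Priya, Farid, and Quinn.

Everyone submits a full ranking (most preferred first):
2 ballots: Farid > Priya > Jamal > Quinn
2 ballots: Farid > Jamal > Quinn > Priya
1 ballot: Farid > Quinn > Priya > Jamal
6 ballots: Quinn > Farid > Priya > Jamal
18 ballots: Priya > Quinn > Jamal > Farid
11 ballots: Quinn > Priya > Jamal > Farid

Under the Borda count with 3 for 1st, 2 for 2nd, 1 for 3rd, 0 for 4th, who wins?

Quinn

Jamal: 2×1 + 2×2 + 1×0 + 6×0 + 18×1 + 11×1 = 35
Priya: 2×2 + 2×0 + 1×1 + 6×1 + 18×3 + 11×2 = 87
Farid: 2×3 + 2×3 + 1×3 + 6×2 + 18×0 + 11×0 = 27
Quinn: 2×0 + 2×1 + 1×2 + 6×3 + 18×2 + 11×3 = 91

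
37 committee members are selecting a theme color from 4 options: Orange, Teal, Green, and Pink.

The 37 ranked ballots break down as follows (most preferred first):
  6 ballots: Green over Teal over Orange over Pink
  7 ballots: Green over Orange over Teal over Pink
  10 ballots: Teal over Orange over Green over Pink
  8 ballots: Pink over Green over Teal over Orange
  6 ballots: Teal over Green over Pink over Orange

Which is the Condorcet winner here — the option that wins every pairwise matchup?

Green vs Orange: 27–10
Green vs Teal: 21–16
Green vs Pink: 29–8
Green beats every other option.

Green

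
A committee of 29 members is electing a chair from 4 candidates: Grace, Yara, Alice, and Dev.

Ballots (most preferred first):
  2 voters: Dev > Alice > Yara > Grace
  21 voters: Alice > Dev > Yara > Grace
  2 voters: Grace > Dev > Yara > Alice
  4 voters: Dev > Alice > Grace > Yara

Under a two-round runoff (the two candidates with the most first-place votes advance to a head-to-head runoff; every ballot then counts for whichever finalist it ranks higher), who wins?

Round 1 first-place votes: Grace 2, Yara 0, Alice 21, Dev 6. Alice and Dev advance.
Runoff: Alice is ranked above Dev on 21 ballots, Dev above Alice on 8.

Alice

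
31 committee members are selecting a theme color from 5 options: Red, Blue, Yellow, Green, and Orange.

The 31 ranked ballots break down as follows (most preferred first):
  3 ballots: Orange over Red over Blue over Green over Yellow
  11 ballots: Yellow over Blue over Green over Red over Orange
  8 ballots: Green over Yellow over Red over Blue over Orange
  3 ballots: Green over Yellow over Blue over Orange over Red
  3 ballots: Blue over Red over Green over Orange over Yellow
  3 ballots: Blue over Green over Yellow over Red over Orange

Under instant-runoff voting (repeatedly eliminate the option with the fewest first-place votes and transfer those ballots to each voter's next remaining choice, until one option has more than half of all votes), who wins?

Round 1: Red 0, Blue 6, Yellow 11, Green 11, Orange 3. Red eliminated.
Round 2: Blue 6, Yellow 11, Green 11, Orange 3. Orange eliminated.
Round 3: Blue 9, Yellow 11, Green 11. Blue eliminated.
Round 4: Yellow 11, Green 20. Green has a majority (≥16).

Green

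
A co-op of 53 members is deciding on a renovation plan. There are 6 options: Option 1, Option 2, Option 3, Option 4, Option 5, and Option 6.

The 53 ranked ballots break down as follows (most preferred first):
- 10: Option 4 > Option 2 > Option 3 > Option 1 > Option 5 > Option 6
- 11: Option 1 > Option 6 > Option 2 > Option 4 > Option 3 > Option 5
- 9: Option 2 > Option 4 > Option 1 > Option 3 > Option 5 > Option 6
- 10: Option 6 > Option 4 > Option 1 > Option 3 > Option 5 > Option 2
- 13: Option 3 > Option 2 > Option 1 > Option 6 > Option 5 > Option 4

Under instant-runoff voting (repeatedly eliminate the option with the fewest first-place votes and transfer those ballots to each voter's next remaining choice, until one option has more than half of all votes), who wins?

Option 4

Round 1: Option 1 11, Option 2 9, Option 3 13, Option 4 10, Option 5 0, Option 6 10. Option 5 eliminated.
Round 2: Option 1 11, Option 2 9, Option 3 13, Option 4 10, Option 6 10. Option 2 eliminated.
Round 3: Option 1 11, Option 3 13, Option 4 19, Option 6 10. Option 6 eliminated.
Round 4: Option 1 11, Option 3 13, Option 4 29. Option 4 has a majority (≥27).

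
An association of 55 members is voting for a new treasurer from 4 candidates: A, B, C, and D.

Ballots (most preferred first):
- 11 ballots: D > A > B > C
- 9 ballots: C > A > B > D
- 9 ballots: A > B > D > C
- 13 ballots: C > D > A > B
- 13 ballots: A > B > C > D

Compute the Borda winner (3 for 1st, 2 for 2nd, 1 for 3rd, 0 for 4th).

A: 11×2 + 9×2 + 9×3 + 13×1 + 13×3 = 119
B: 11×1 + 9×1 + 9×2 + 13×0 + 13×2 = 64
C: 11×0 + 9×3 + 9×0 + 13×3 + 13×1 = 79
D: 11×3 + 9×0 + 9×1 + 13×2 + 13×0 = 68

A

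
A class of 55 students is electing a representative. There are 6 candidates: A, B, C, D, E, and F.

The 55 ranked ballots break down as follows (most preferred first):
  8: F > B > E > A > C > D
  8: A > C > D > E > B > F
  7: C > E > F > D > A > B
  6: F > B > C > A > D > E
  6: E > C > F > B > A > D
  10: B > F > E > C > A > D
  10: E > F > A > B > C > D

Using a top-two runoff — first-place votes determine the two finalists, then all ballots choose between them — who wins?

Round 1 first-place votes: A 8, B 10, C 7, D 0, E 16, F 14. E and F advance.
Runoff: E is ranked above F on 31 ballots, F above E on 24.

E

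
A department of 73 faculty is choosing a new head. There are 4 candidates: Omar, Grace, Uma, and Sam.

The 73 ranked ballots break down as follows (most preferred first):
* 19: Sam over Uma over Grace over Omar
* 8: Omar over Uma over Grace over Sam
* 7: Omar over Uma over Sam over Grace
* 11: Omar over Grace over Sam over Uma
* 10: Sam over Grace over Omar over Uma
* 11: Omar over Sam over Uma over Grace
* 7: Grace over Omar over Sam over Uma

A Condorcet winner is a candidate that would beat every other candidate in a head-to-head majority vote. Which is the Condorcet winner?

Omar vs Grace: 37–36
Omar vs Uma: 54–19
Omar vs Sam: 44–29
Omar beats every other candidate.

Omar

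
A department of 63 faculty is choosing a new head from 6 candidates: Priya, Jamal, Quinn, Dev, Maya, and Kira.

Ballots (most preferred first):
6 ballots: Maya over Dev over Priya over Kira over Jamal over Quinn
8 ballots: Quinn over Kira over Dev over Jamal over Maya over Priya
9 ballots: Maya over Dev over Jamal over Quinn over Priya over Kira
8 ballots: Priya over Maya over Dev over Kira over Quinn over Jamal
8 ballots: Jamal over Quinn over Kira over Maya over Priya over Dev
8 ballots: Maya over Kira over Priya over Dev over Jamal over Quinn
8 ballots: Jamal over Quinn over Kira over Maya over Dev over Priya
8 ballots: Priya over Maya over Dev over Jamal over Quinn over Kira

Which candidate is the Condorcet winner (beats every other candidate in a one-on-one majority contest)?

Maya vs Priya: 47–16
Maya vs Jamal: 39–24
Maya vs Quinn: 39–24
Maya vs Dev: 55–8
Maya vs Kira: 39–24
Maya beats every other candidate.

Maya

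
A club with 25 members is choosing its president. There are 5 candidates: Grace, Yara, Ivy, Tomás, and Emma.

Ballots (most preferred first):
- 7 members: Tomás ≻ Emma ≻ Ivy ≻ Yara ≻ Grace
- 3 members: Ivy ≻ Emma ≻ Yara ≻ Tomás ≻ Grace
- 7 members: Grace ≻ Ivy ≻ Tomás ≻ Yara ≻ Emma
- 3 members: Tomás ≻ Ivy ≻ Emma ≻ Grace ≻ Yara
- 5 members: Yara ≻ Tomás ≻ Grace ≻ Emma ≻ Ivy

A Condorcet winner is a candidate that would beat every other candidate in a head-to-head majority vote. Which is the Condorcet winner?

Tomás vs Grace: 18–7
Tomás vs Yara: 17–8
Tomás vs Ivy: 15–10
Tomás vs Emma: 22–3
Tomás beats every other candidate.

Tomás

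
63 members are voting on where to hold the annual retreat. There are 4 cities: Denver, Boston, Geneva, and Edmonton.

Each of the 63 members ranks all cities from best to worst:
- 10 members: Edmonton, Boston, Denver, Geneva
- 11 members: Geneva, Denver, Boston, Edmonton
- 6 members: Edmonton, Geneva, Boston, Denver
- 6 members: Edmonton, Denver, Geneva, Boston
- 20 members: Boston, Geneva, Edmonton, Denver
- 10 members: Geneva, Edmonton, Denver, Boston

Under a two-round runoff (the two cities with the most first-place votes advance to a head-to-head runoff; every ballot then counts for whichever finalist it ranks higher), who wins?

Round 1 first-place votes: Denver 0, Boston 20, Geneva 21, Edmonton 22. Edmonton and Geneva advance.
Runoff: Edmonton is ranked above Geneva on 22 ballots, Geneva above Edmonton on 41.

Geneva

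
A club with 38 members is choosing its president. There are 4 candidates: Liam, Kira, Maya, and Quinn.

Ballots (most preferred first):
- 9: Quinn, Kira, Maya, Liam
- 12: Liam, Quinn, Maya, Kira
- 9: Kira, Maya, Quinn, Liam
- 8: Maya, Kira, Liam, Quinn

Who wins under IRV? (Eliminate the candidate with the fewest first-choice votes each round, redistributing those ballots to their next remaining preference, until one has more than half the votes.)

Round 1: Liam 12, Kira 9, Maya 8, Quinn 9. Maya eliminated.
Round 2: Liam 12, Kira 17, Quinn 9. Quinn eliminated.
Round 3: Liam 12, Kira 26. Kira has a majority (≥20).

Kira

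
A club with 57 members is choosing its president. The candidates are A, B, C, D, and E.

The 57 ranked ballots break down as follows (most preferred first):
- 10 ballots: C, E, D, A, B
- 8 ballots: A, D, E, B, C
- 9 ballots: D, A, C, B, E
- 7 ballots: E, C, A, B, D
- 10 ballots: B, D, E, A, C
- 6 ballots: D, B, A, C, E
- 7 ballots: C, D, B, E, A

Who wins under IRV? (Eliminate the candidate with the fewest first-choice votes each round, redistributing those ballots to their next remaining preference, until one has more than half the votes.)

Round 1: A 8, B 10, C 17, D 15, E 7. E eliminated.
Round 2: A 8, B 10, C 24, D 15. A eliminated.
Round 3: B 10, C 24, D 23. B eliminated.
Round 4: C 24, D 33. D has a majority (≥29).

D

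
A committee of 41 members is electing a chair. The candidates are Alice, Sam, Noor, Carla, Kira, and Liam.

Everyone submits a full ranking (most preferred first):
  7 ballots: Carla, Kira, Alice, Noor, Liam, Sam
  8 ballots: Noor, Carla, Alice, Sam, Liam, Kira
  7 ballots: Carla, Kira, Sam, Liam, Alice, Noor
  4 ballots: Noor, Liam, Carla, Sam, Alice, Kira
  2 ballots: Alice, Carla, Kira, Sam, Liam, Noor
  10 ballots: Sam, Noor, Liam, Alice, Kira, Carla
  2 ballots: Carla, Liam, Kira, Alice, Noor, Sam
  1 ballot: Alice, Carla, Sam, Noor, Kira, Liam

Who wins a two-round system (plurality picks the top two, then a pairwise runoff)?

Round 1 first-place votes: Alice 3, Sam 10, Noor 12, Carla 16, Kira 0, Liam 0. Carla and Noor advance.
Runoff: Carla is ranked above Noor on 19 ballots, Noor above Carla on 22.

Noor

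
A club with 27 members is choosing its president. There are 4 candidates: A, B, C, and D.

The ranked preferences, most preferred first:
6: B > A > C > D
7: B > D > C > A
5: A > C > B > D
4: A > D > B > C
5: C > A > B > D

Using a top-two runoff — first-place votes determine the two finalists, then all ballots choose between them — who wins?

Round 1 first-place votes: A 9, B 13, C 5, D 0. B and A advance.
Runoff: B is ranked above A on 13 ballots, A above B on 14.

A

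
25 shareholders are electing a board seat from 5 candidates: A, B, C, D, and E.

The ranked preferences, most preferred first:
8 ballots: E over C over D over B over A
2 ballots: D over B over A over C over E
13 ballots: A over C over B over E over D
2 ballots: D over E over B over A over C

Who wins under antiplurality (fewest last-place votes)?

B

Last-place votes: A 8, B 0, C 2, D 13, E 2.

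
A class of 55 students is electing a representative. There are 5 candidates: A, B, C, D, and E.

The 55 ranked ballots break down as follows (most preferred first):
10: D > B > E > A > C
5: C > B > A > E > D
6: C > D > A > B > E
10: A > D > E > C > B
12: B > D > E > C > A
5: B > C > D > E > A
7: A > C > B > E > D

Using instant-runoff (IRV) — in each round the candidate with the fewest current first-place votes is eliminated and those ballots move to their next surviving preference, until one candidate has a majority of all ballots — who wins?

B

Round 1: A 17, B 17, C 11, D 10, E 0. E eliminated.
Round 2: A 17, B 17, C 11, D 10. D eliminated.
Round 3: A 17, B 27, C 11. C eliminated.
Round 4: A 23, B 32. B has a majority (≥28).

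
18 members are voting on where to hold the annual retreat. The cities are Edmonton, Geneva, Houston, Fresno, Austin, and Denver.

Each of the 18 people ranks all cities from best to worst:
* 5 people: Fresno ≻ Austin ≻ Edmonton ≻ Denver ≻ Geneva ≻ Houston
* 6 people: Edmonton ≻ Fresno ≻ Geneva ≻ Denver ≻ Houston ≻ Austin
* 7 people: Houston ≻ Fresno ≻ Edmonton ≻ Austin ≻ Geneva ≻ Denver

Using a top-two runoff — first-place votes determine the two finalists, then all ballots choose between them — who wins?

Edmonton

Round 1 first-place votes: Edmonton 6, Geneva 0, Houston 7, Fresno 5, Austin 0, Denver 0. Houston and Edmonton advance.
Runoff: Houston is ranked above Edmonton on 7 ballots, Edmonton above Houston on 11.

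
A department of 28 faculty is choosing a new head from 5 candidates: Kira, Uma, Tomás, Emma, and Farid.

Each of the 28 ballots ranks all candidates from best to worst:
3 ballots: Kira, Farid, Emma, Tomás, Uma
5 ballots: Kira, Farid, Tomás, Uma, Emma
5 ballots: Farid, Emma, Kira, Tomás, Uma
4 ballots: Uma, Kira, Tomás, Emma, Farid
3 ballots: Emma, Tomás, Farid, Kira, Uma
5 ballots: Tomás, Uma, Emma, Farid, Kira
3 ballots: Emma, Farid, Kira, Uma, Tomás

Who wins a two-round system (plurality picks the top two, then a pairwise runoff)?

Round 1 first-place votes: Kira 8, Uma 4, Tomás 5, Emma 6, Farid 5. Kira and Emma advance.
Runoff: Kira is ranked above Emma on 12 ballots, Emma above Kira on 16.

Emma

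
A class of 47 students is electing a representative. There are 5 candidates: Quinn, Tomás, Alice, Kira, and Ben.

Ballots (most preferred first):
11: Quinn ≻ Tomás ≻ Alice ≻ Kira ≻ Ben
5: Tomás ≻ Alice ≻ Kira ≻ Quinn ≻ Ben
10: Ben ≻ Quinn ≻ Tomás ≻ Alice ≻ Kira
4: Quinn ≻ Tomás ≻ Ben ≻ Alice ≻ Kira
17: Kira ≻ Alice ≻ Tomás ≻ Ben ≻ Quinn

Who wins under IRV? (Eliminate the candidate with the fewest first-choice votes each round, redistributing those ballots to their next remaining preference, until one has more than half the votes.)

Round 1: Quinn 15, Tomás 5, Alice 0, Kira 17, Ben 10. Alice eliminated.
Round 2: Quinn 15, Tomás 5, Kira 17, Ben 10. Tomás eliminated.
Round 3: Quinn 15, Kira 22, Ben 10. Ben eliminated.
Round 4: Quinn 25, Kira 22. Quinn has a majority (≥24).

Quinn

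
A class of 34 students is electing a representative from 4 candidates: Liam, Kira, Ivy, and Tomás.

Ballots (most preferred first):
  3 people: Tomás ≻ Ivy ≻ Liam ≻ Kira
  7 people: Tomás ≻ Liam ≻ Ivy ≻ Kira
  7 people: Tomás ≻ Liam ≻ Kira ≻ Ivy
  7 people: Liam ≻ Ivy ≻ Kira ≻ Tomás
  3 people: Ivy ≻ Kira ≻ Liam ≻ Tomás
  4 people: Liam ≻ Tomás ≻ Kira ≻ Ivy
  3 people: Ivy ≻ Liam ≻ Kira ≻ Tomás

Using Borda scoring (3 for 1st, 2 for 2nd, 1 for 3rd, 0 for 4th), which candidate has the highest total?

Liam

Liam: 3×1 + 7×2 + 7×2 + 7×3 + 3×1 + 4×3 + 3×2 = 73
Kira: 3×0 + 7×0 + 7×1 + 7×1 + 3×2 + 4×1 + 3×1 = 27
Ivy: 3×2 + 7×1 + 7×0 + 7×2 + 3×3 + 4×0 + 3×3 = 45
Tomás: 3×3 + 7×3 + 7×3 + 7×0 + 3×0 + 4×2 + 3×0 = 59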